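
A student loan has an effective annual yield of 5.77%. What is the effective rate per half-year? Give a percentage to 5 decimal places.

The per-half-year rate i satisfies (1 + i)^2 = 1 + 0.0577.
i = 1.0577^(1/2) − 1 = 0.0284454 = 2.84454%.

2.84454%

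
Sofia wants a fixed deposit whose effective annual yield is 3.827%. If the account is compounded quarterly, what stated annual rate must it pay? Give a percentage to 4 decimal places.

(1 + r/4)^4 − 1 = 0.03827, so 1 + r/4 = 1.03827^(1/4).
r/4 = 0.009433, so r = 0.037733 = 3.7733%.

3.7733%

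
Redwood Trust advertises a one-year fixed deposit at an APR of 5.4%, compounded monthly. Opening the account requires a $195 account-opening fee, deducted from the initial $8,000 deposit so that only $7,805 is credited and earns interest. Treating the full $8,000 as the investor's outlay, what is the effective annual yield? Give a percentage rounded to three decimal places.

2.963%

Value after one year: 7,805 × (1 + 0.054/12)^12 = 7,805 × 1.055357 = $8,237.06.
Effective yield on the $8,000 outlay: 8,237.06 / 8,000 − 1 = 0.029632 = 2.963%.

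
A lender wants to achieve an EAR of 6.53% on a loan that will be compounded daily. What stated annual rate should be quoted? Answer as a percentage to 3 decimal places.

6.326%

(1 + r/365)^365 − 1 = 0.0653, so 1 + r/365 = 1.0653^(1/365).
r/365 = 0.000173, so r = 0.063262 = 6.326%.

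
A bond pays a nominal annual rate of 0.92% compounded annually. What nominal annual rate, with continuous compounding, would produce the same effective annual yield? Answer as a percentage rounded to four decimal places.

0.9158%

Compounded annually, EAR = nominal = 0.009200.
Equivalent continuous rate: r = ln(1 + 0.009200) = 0.009158 = 0.9158%.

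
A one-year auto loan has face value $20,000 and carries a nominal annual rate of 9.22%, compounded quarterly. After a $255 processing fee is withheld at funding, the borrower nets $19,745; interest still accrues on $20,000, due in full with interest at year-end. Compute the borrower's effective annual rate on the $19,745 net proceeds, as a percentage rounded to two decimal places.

Amount owed after one year: 20,000 × (1 + 0.0922/4)^4 = 20,000 × 1.095437 = $21,908.74.
Effective rate on net proceeds: 21,908.74 / 19,745 − 1 = 0.109584 = 10.96%.

10.96%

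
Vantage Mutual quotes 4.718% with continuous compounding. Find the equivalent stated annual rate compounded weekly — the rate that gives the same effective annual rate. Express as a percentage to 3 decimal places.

EAR under continuous compounding: e^0.04718 − 1 = 0.048311.
Solve (1 + r/52)^52 = 1.048311: r/52 = 1.048311^(1/52) − 1 = 0.000908, so r = 0.047201 = 4.720%.

4.720%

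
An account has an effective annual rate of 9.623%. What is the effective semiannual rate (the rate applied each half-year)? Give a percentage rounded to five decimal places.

4.70100%

The per-half-year rate i satisfies (1 + i)^2 = 1 + 0.09623.
i = 1.09623^(1/2) − 1 = 0.0470100 = 4.70100%.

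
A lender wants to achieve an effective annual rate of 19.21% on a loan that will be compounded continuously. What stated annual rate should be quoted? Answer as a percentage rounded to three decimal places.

Continuous: nominal r satisfies e^r − 1 = 0.1921.
r = ln(1 + 0.1921) = ln(1.1921) = 0.175716 = 17.572%.

17.572%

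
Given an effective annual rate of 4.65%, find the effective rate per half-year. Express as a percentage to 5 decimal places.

2.29858%

The per-half-year rate i satisfies (1 + i)^2 = 1 + 0.0465.
i = 1.0465^(1/2) − 1 = 0.0229858 = 2.29858%.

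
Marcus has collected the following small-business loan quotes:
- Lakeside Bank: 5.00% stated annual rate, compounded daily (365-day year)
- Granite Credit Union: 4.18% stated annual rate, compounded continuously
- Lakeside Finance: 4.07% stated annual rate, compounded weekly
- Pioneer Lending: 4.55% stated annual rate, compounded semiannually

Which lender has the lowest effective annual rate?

Lakeside Finance

Lakeside Bank: (1 + 0.0500/365)^365 − 1 = 5.127%
Granite Credit Union: e^0.0418 − 1 = 4.269%
Lakeside Finance: (1 + 0.0407/52)^52 − 1 = 4.152%
Pioneer Lending: (1 + 0.0455/2)^2 − 1 = 4.602%
The lowest effective annual rate is Lakeside Finance at 4.152%.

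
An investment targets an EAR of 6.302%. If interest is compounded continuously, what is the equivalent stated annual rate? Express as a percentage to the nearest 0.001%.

Continuous: nominal r satisfies e^r − 1 = 0.06302.
r = ln(1 + 0.06302) = ln(1.06302) = 0.061114 = 6.111%.

6.111%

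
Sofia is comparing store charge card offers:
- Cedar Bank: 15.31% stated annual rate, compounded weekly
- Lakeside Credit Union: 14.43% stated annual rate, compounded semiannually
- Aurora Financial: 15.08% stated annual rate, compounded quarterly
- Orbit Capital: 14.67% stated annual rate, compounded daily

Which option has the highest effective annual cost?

Cedar Bank: (1 + 0.1531/52)^52 − 1 = 16.518%
Lakeside Credit Union: (1 + 0.1443/2)^2 − 1 = 14.951%
Aurora Financial: (1 + 0.1508/4)^4 − 1 = 15.954%
Orbit Capital: (1 + 0.1467/365)^365 − 1 = 15.797%
The highest effective annual rate is Cedar Bank at 16.518%.

Cedar Bank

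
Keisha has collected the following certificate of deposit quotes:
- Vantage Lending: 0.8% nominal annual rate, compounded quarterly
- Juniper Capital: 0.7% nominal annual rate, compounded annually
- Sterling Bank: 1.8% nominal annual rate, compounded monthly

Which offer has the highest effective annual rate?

Vantage Lending: (1 + 0.008/4)^4 − 1 = 0.802%
Juniper Capital: compounded annually, EAR = 0.700%
Sterling Bank: (1 + 0.018/12)^12 − 1 = 1.815%
The highest effective annual rate is Sterling Bank at 1.815%.

Sterling Bank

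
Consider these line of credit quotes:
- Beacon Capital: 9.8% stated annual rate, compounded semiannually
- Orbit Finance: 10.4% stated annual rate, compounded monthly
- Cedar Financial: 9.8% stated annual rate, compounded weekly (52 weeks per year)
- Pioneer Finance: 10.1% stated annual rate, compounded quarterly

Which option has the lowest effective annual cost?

Beacon Capital

Beacon Capital: (1 + 0.098/2)^2 − 1 = 10.040%
Orbit Finance: (1 + 0.104/12)^12 − 1 = 10.910%
Cedar Financial: (1 + 0.098/52)^52 − 1 = 10.286%
Pioneer Finance: (1 + 0.101/4)^4 − 1 = 10.489%
The lowest effective annual rate is Beacon Capital at 10.040%.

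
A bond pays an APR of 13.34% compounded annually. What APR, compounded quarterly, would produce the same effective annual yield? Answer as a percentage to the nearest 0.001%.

12.720%

Compounded annually, EAR = nominal = 0.133400.
Solve (1 + r/4)^4 = 1.133400: r/4 = 1.133400^(1/4) − 1 = 0.031801, so r = 0.127203 = 12.720%.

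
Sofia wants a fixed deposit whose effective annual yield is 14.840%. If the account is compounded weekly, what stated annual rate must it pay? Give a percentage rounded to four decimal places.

13.8554%

(1 + r/52)^52 − 1 = 0.14840, so 1 + r/52 = 1.14840^(1/52).
r/52 = 0.002664, so r = 0.138554 = 13.8554%.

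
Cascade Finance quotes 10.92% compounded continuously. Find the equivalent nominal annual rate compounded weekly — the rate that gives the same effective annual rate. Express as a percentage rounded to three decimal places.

10.931%

EAR under continuous compounding: e^0.1092 − 1 = 0.115385.
Solve (1 + r/52)^52 = 1.115385: r/52 = 1.115385^(1/52) − 1 = 0.002102, so r = 0.109315 = 10.931%.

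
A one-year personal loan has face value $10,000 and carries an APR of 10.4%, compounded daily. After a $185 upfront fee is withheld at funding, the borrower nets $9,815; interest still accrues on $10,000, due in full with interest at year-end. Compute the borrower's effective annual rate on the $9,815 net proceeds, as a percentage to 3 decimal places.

13.050%

Amount owed after one year: 10,000 × (1 + 0.104/365)^365 = 10,000 × 1.109584 = $11,095.84.
Effective rate on net proceeds: 11,095.84 / 9,815 − 1 = 0.130498 = 13.050%.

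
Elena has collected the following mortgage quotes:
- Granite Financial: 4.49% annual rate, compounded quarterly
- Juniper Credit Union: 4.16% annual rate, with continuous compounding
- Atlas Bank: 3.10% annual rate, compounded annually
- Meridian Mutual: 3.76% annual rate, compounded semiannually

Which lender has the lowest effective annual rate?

Atlas Bank

Granite Financial: (1 + 0.0449/4)^4 − 1 = 4.566%
Juniper Credit Union: e^0.0416 − 1 = 4.248%
Atlas Bank: compounded annually, EAR = 3.100%
Meridian Mutual: (1 + 0.0376/2)^2 − 1 = 3.795%
The lowest effective annual rate is Atlas Bank at 3.100%.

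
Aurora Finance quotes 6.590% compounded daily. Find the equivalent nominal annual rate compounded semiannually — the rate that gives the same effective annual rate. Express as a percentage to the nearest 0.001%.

6.699%

EAR = (1 + 0.06590/365)^365 − 1 = 0.068114.
Solve (1 + r/2)^2 = 1.068114: r/2 = 1.068114^(1/2) − 1 = 0.033496, so r = 0.066992 = 6.699%.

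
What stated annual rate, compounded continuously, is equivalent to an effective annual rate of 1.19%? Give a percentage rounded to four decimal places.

Continuous: nominal r satisfies e^r − 1 = 0.0119.
r = ln(1 + 0.0119) = ln(1.0119) = 0.011830 = 1.1830%.

1.1830%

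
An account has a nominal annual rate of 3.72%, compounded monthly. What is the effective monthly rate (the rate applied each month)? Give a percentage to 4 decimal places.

0.3100%

With a nominal annual rate compounded monthly, the periodic rate is the nominal rate divided by 12.
i = 0.0372 / 12 = 0.0031000 = 0.3100%.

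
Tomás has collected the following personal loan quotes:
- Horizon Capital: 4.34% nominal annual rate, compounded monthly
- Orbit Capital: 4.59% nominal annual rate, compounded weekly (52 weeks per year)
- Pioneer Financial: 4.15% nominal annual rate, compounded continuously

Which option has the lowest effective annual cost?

Horizon Capital: (1 + 0.0434/12)^12 − 1 = 4.427%
Orbit Capital: (1 + 0.0459/52)^52 − 1 = 4.695%
Pioneer Financial: e^0.0415 − 1 = 4.237%
The lowest effective annual rate is Pioneer Financial at 4.237%.

Pioneer Financial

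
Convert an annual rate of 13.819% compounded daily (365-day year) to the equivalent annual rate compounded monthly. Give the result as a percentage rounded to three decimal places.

13.896%

EAR = (1 + 0.13819/365)^365 − 1 = 0.148164.
Solve (1 + r/12)^12 = 1.148164: r/12 = 1.148164^(1/12) − 1 = 0.011580, so r = 0.138962 = 13.896%.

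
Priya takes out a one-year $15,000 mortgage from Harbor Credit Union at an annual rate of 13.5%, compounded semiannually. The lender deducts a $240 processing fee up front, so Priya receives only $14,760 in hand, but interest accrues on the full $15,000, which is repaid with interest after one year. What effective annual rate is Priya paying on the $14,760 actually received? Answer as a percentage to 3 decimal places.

15.809%

Amount owed after one year: 15,000 × (1 + 0.135/2)^2 = 15,000 × 1.139556 = $17,093.34.
Effective rate on net proceeds: 17,093.34 / 14,760 − 1 = 0.158086 = 15.809%.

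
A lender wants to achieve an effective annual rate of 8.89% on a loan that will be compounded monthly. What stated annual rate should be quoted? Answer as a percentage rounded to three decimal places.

8.547%

(1 + r/12)^12 − 1 = 0.0889, so 1 + r/12 = 1.0889^(1/12).
r/12 = 0.007123, so r = 0.085471 = 8.547%.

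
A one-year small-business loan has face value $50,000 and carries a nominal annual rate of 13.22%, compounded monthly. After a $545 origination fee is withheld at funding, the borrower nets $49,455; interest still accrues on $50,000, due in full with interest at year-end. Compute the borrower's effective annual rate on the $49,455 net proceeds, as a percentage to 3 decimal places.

15.308%

Amount owed after one year: 50,000 × (1 + 0.1322/12)^12 = 50,000 × 1.140512 = $57,025.59.
Effective rate on net proceeds: 57,025.59 / 49,455 − 1 = 0.153080 = 15.308%.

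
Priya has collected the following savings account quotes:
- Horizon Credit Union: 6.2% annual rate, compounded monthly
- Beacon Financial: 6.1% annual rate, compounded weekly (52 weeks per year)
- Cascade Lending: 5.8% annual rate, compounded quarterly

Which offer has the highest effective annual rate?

Horizon Credit Union: (1 + 0.062/12)^12 − 1 = 6.379%
Beacon Financial: (1 + 0.061/52)^52 − 1 = 6.286%
Cascade Lending: (1 + 0.058/4)^4 − 1 = 5.927%
The highest effective annual rate is Horizon Credit Union at 6.379%.

Horizon Credit Union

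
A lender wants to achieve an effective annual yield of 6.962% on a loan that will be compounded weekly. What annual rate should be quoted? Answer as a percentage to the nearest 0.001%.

(1 + r/52)^52 − 1 = 0.06962, so 1 + r/52 = 1.06962^(1/52).
r/52 = 0.001295, so r = 0.067347 = 6.735%.

6.735%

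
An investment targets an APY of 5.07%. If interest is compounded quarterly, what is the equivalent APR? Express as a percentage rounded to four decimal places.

4.9764%

(1 + r/4)^4 − 1 = 0.0507, so 1 + r/4 = 1.0507^(1/4).
r/4 = 0.012441, so r = 0.049764 = 4.9764%.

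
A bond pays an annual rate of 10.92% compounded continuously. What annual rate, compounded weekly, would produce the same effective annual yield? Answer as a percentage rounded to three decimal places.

10.931%

EAR under continuous compounding: e^0.1092 − 1 = 0.115385.
Solve (1 + r/52)^52 = 1.115385: r/52 = 1.115385^(1/52) − 1 = 0.002102, so r = 0.109315 = 10.931%.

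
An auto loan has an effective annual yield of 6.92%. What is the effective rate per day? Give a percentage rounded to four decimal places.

The per-day rate i satisfies (1 + i)^365 = 1 + 0.0692.
i = 1.0692^(1/365) − 1 = 0.0001833 = 0.0183%.

0.0183%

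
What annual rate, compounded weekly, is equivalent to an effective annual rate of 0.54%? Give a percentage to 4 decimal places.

0.5386%

(1 + r/52)^52 − 1 = 0.0054, so 1 + r/52 = 1.0054^(1/52).
r/52 = 0.000104, so r = 0.005386 = 0.5386%.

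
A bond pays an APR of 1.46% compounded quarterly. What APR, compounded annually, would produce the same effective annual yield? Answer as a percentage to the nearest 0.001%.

EAR = (1 + 0.0146/4)^4 − 1 = 0.014680.
Compounded annually, the equivalent nominal rate is the EAR itself: 1.468%.

1.468%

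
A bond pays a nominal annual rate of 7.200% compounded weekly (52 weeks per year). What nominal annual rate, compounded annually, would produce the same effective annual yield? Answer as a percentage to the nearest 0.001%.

7.460%

EAR = (1 + 0.07200/52)^52 − 1 = 0.074602.
Compounded annually, the equivalent nominal rate is the EAR itself: 7.460%.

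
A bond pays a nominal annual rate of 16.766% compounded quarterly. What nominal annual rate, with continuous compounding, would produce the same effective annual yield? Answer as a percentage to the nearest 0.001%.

16.424%

EAR = (1 + 0.16766/4)^4 − 1 = 0.178499.
Equivalent continuous rate: r = ln(1 + 0.178499) = 0.164241 = 16.424%.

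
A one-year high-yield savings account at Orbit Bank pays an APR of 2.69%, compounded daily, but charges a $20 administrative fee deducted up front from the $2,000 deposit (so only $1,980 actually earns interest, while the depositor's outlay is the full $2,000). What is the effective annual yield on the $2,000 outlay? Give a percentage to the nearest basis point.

Value after one year: 1,980 × (1 + 0.0269/365)^365 = 1,980 × 1.027264 = $2,033.98.
Effective yield on the $2,000 outlay: 2,033.98 / 2,000 − 1 = 0.016991 = 1.70%.

1.70%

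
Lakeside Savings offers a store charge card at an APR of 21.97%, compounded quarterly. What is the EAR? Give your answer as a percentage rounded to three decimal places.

EAR = (1 + 0.2197/4)^4 − 1.
= (1 + 0.054925)^4 − 1 = 1.238472 − 1 = 23.847%.

23.847%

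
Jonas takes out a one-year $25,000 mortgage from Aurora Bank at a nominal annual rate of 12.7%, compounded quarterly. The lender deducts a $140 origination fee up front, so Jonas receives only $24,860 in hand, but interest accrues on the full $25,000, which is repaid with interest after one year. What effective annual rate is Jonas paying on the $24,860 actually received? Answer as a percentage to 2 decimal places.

Amount owed after one year: 25,000 × (1 + 0.127/4)^4 = 25,000 × 1.133177 = $28,329.44.
Effective rate on net proceeds: 28,329.44 / 24,860 − 1 = 0.139559 = 13.96%.

13.96%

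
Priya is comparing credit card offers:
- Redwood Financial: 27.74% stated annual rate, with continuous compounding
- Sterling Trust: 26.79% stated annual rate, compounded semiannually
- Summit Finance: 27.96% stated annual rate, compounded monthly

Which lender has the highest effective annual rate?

Redwood Financial

Redwood Financial: e^0.2774 − 1 = 31.969%
Sterling Trust: (1 + 0.2679/2)^2 − 1 = 28.584%
Summit Finance: (1 + 0.2796/12)^12 − 1 = 31.837%
The highest effective annual rate is Redwood Financial at 31.969%.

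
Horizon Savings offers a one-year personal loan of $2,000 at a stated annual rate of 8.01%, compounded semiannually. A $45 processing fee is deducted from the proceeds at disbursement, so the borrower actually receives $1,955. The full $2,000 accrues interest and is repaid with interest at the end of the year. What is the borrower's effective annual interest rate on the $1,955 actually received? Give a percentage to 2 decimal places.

Amount owed after one year: 2,000 × (1 + 0.0801/2)^2 = 2,000 × 1.081704 = $2,163.41.
Effective rate on net proceeds: 2,163.41 / 1,955 − 1 = 0.106603 = 10.66%.

10.66%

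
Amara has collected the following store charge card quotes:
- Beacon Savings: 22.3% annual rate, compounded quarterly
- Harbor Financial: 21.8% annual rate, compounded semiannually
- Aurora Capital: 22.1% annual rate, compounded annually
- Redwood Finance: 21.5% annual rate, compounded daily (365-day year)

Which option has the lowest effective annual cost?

Beacon Savings: (1 + 0.223/4)^4 − 1 = 24.235%
Harbor Financial: (1 + 0.218/2)^2 − 1 = 22.988%
Aurora Capital: compounded annually, EAR = 22.100%
Redwood Finance: (1 + 0.215/365)^365 − 1 = 23.978%
The lowest effective annual rate is Aurora Capital at 22.100%.

Aurora Capital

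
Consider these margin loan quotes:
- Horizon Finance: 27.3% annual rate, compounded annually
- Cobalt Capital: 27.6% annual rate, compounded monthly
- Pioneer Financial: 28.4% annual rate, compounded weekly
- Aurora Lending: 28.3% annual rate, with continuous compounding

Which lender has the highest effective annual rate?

Horizon Finance: compounded annually, EAR = 27.300%
Cobalt Capital: (1 + 0.276/12)^12 − 1 = 31.373%
Pioneer Financial: (1 + 0.284/52)^52 − 1 = 32.741%
Aurora Lending: e^0.283 − 1 = 32.711%
The highest effective annual rate is Pioneer Financial at 32.741%.

Pioneer Financial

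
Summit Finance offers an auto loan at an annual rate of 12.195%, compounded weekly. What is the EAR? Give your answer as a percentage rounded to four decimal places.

EAR = (1 + 0.12195/52)^52 − 1.
= (1 + 0.002345)^52 − 1 = 1.129536 − 1 = 12.9536%.

12.9536%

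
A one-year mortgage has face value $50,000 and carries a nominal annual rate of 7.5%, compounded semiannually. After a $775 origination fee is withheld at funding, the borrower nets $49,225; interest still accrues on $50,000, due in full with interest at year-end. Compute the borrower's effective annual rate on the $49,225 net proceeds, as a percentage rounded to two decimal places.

Amount owed after one year: 50,000 × (1 + 0.075/2)^2 = 50,000 × 1.076406 = $53,820.31.
Effective rate on net proceeds: 53,820.31 / 49,225 − 1 = 0.093353 = 9.34%.

9.34%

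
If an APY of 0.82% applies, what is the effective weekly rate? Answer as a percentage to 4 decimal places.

0.0157%

The per-week rate i satisfies (1 + i)^52 = 1 + 0.0082.
i = 1.0082^(1/52) − 1 = 0.0001571 = 0.0157%.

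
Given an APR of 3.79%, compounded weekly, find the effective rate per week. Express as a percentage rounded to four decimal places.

0.0729%

With a nominal annual rate compounded weekly, the periodic rate is the nominal rate divided by 52.
i = 0.0379 / 52 = 0.0007288 = 0.0729%.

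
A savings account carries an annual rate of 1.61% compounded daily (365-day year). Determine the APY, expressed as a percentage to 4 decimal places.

1.6230%

EAR = (1 + 0.0161/365)^365 − 1.
= (1 + 0.000044)^365 − 1 = 1.016230 − 1 = 1.6230%.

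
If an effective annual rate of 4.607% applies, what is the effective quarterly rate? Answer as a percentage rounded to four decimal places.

1.1324%

The per-quarter rate i satisfies (1 + i)^4 = 1 + 0.04607.
i = 1.04607^(1/4) − 1 = 0.0113237 = 1.1324%.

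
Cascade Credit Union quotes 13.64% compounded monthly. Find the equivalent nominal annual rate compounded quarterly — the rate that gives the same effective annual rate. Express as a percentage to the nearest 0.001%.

13.796%

EAR = (1 + 0.1364/12)^12 − 1 = 0.145259.
Solve (1 + r/4)^4 = 1.145259: r/4 = 1.145259^(1/4) − 1 = 0.034489, so r = 0.137956 = 13.796%.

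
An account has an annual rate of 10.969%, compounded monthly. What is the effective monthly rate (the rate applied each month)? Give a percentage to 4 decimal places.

0.9141%

With a nominal annual rate compounded monthly, the periodic rate is the nominal rate divided by 12.
i = 0.10969 / 12 = 0.0091408 = 0.9141%.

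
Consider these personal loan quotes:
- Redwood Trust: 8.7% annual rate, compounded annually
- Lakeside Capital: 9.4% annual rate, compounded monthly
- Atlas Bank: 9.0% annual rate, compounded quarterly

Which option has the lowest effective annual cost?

Redwood Trust: compounded annually, EAR = 8.700%
Lakeside Capital: (1 + 0.094/12)^12 − 1 = 9.816%
Atlas Bank: (1 + 0.090/4)^4 − 1 = 9.308%
The lowest effective annual rate is Redwood Trust at 8.700%.

Redwood Trust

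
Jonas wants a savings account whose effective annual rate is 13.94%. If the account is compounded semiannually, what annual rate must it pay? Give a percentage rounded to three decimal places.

13.485%

(1 + r/2)^2 − 1 = 0.1394, so 1 + r/2 = 1.1394^(1/2).
r/2 = 0.067427, so r = 0.134854 = 13.485%.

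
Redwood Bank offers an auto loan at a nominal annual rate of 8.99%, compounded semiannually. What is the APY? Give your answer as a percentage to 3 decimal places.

9.192%

EAR = (1 + 0.0899/2)^2 − 1.
= (1 + 0.044950)^2 − 1 = 1.091921 − 1 = 9.192%.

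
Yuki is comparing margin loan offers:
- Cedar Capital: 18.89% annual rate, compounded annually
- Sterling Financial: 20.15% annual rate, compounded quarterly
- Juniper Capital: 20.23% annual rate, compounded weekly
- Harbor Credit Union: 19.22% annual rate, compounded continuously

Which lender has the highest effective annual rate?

Cedar Capital: compounded annually, EAR = 18.890%
Sterling Financial: (1 + 0.2015/4)^4 − 1 = 21.724%
Juniper Capital: (1 + 0.2023/52)^52 − 1 = 22.373%
Harbor Credit Union: e^0.1922 − 1 = 21.191%
The highest effective annual rate is Juniper Capital at 22.373%.

Juniper Capital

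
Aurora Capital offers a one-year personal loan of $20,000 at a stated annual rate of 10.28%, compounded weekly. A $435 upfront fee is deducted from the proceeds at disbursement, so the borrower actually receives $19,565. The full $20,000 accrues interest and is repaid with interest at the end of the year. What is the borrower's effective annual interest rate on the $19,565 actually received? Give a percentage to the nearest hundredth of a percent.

Amount owed after one year: 20,000 × (1 + 0.1028/52)^52 = 20,000 × 1.108157 = $22,163.15.
Effective rate on net proceeds: 22,163.15 / 19,565 − 1 = 0.132796 = 13.28%.

13.28%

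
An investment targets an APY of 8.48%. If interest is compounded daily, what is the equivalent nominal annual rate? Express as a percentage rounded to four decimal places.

8.1405%

(1 + r/365)^365 − 1 = 0.0848, so 1 + r/365 = 1.0848^(1/365).
r/365 = 0.000223, so r = 0.081405 = 8.1405%.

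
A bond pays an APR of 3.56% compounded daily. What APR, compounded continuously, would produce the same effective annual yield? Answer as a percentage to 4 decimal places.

3.5598%

EAR = (1 + 0.0356/365)^365 − 1 = 0.036239.
Equivalent continuous rate: r = ln(1 + 0.036239) = 0.035598 = 3.5598%.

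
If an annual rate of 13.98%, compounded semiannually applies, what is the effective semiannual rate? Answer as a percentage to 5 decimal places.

With a nominal annual rate compounded semiannually, the periodic rate is the nominal rate divided by 2.
i = 0.1398 / 2 = 0.0699000 = 6.99000%.

6.99000%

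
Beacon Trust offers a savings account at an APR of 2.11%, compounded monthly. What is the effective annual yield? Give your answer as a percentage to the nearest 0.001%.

2.131%

EAR = (1 + 0.0211/12)^12 − 1.
= (1 + 0.001758)^12 − 1 = 1.021305 − 1 = 2.131%.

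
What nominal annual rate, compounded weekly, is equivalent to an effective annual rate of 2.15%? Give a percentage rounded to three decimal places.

(1 + r/52)^52 − 1 = 0.0215, so 1 + r/52 = 1.0215^(1/52).
r/52 = 0.000409, so r = 0.021276 = 2.128%.

2.128%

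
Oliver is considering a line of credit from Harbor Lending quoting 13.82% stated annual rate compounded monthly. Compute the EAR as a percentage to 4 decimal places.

EAR = (1 + 0.1382/12)^12 − 1.
= 1.147299 − 1 = 14.7299%.

14.7299%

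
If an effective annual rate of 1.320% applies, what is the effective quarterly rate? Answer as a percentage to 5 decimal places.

The per-quarter rate i satisfies (1 + i)^4 = 1 + 0.01320.
i = 1.01320^(1/4) − 1 = 0.0032838 = 0.32838%.

0.32838%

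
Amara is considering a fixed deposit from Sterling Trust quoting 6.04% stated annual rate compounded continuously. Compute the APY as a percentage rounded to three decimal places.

6.226%

With continuous compounding, EAR = e^0.0604 − 1.
e^0.0604 = 1.062261, so EAR = 0.062261 = 6.226%.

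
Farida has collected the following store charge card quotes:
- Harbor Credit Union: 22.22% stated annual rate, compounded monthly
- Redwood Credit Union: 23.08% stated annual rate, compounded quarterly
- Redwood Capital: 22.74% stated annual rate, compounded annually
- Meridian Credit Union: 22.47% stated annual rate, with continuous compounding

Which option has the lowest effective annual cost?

Redwood Capital

Harbor Credit Union: (1 + 0.2222/12)^12 − 1 = 24.629%
Redwood Credit Union: (1 + 0.2308/4)^4 − 1 = 25.156%
Redwood Capital: compounded annually, EAR = 22.740%
Meridian Credit Union: e^0.2247 − 1 = 25.195%
The lowest effective annual rate is Redwood Capital at 22.740%.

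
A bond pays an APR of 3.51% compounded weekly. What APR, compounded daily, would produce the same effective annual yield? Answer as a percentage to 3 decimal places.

EAR = (1 + 0.0351/52)^52 − 1 = 0.035711.
Solve (1 + r/365)^365 = 1.035711: r/365 = 1.035711^(1/365) − 1 = 0.000096, so r = 0.035090 = 3.509%.

3.509%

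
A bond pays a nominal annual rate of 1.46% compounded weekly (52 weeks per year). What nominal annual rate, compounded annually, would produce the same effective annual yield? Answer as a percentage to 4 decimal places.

1.4705%

EAR = (1 + 0.0146/52)^52 − 1 = 0.014705.
Compounded annually, the equivalent nominal rate is the EAR itself: 1.4705%.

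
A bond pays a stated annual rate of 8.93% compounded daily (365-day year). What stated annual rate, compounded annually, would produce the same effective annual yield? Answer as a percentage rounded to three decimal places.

9.340%

EAR = (1 + 0.0893/365)^365 − 1 = 0.093397.
Compounded annually, the equivalent nominal rate is the EAR itself: 9.340%.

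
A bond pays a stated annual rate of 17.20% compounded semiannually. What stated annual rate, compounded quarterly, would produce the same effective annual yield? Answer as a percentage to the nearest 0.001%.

16.845%

EAR = (1 + 0.1720/2)^2 − 1 = 0.179396.
Solve (1 + r/4)^4 = 1.179396: r/4 = 1.179396^(1/4) − 1 = 0.042113, so r = 0.168453 = 16.845%.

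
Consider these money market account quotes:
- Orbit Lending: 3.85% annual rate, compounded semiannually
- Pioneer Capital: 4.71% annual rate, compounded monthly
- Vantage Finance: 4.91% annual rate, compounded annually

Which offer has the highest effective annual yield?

Orbit Lending: (1 + 0.0385/2)^2 − 1 = 3.887%
Pioneer Capital: (1 + 0.0471/12)^12 − 1 = 4.813%
Vantage Finance: compounded annually, EAR = 4.910%
The highest effective annual rate is Vantage Finance at 4.910%.

Vantage Finance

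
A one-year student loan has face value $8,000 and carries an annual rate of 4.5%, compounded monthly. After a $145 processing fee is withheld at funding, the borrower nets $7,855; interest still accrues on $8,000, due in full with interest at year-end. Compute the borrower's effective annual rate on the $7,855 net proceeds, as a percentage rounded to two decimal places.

Amount owed after one year: 8,000 × (1 + 0.045/12)^12 = 8,000 × 1.045940 = $8,367.52.
Effective rate on net proceeds: 8,367.52 / 7,855 − 1 = 0.065247 = 6.52%.

6.52%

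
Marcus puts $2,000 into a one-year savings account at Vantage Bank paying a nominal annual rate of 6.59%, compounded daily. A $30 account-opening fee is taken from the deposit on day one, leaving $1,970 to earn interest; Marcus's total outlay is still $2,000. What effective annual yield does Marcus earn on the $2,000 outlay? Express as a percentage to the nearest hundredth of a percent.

Value after one year: 1,970 × (1 + 0.0659/365)^365 = 1,970 × 1.068114 = $2,104.18.
Effective yield on the $2,000 outlay: 2,104.18 / 2,000 − 1 = 0.052092 = 5.21%.

5.21%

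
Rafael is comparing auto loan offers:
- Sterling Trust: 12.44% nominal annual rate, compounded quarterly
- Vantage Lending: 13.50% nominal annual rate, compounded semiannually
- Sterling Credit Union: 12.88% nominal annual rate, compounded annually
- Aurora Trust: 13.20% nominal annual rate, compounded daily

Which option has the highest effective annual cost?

Sterling Trust: (1 + 0.1244/4)^4 − 1 = 13.032%
Vantage Lending: (1 + 0.1350/2)^2 − 1 = 13.956%
Sterling Credit Union: compounded annually, EAR = 12.880%
Aurora Trust: (1 + 0.1320/365)^365 − 1 = 14.108%
The highest effective annual rate is Aurora Trust at 14.108%.

Aurora Trust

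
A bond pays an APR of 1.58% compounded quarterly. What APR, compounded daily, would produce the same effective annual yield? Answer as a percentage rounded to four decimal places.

1.5769%

EAR = (1 + 0.0158/4)^4 − 1 = 0.015894.
Solve (1 + r/365)^365 = 1.015894: r/365 = 1.015894^(1/365) − 1 = 0.000043, so r = 0.015769 = 1.5769%.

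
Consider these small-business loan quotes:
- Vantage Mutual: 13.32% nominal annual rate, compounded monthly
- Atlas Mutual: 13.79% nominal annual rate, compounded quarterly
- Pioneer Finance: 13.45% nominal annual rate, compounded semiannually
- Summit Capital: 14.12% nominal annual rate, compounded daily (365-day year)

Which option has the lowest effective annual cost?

Vantage Mutual: (1 + 0.1332/12)^12 − 1 = 14.164%
Atlas Mutual: (1 + 0.1379/4)^4 − 1 = 14.520%
Pioneer Finance: (1 + 0.1345/2)^2 − 1 = 13.902%
Summit Capital: (1 + 0.1412/365)^365 − 1 = 15.162%
The lowest effective annual rate is Pioneer Finance at 13.902%.

Pioneer Finance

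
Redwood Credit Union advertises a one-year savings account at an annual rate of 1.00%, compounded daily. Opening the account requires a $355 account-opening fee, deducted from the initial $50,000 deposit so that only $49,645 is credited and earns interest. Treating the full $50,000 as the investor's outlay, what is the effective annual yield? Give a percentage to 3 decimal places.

Value after one year: 49,645 × (1 + 0.0100/365)^365 = 49,645 × 1.010050 = $50,143.93.
Effective yield on the $50,000 outlay: 50,143.93 / 50,000 − 1 = 0.002879 = 0.288%.

0.288%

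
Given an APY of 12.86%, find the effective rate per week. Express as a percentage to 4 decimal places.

The per-week rate i satisfies (1 + i)^52 = 1 + 0.1286.
i = 1.1286^(1/52) − 1 = 0.0023292 = 0.2329%.

0.2329%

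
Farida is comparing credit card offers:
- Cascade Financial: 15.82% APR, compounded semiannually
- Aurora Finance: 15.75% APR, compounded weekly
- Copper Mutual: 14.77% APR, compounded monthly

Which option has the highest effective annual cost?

Cascade Financial: (1 + 0.1582/2)^2 − 1 = 16.446%
Aurora Finance: (1 + 0.1575/52)^52 − 1 = 17.030%
Copper Mutual: (1 + 0.1477/12)^12 − 1 = 15.812%
The highest effective annual rate is Aurora Finance at 17.030%.

Aurora Finance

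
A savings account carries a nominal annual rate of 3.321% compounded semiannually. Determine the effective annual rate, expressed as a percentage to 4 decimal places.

EAR = (1 + 0.03321/2)^2 − 1.
= 1.033486 − 1 = 3.3486%.

3.3486%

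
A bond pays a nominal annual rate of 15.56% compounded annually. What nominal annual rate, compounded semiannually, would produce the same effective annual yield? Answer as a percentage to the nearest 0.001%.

Compounded annually, EAR = nominal = 0.155600.
Solve (1 + r/2)^2 = 1.155600: r/2 = 1.155600^(1/2) − 1 = 0.074988, so r = 0.149977 = 14.998%.

14.998%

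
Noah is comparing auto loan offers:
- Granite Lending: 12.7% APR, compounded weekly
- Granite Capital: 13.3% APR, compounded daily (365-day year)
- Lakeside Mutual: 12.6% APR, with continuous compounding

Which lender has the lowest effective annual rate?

Granite Lending: (1 + 0.127/52)^52 − 1 = 13.524%
Granite Capital: (1 + 0.133/365)^365 − 1 = 14.222%
Lakeside Mutual: e^0.126 − 1 = 13.428%
The lowest effective annual rate is Lakeside Mutual at 13.428%.

Lakeside Mutual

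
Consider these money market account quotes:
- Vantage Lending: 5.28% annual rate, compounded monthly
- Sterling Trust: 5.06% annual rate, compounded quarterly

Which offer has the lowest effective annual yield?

Vantage Lending: (1 + 0.0528/12)^12 − 1 = 5.410%
Sterling Trust: (1 + 0.0506/4)^4 − 1 = 5.157%
The lowest effective annual rate is Sterling Trust at 5.157%.

Sterling Trust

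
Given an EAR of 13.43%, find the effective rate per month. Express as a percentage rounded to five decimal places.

1.05566%

The per-month rate i satisfies (1 + i)^12 = 1 + 0.1343.
i = 1.1343^(1/12) − 1 = 0.0105566 = 1.05566%.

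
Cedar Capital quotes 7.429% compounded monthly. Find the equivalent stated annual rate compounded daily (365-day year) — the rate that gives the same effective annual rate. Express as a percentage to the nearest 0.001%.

EAR = (1 + 0.07429/12)^12 − 1 = 0.076872.
Solve (1 + r/365)^365 = 1.076872: r/365 = 1.076872^(1/365) − 1 = 0.000203, so r = 0.074069 = 7.407%.

7.407%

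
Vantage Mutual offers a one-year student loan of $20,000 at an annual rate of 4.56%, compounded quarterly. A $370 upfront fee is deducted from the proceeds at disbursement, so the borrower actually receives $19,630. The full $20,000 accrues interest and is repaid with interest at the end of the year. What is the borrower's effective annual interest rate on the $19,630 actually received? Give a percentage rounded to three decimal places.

Amount owed after one year: 20,000 × (1 + 0.0456/4)^4 = 20,000 × 1.046386 = $20,927.71.
Effective rate on net proceeds: 20,927.71 / 19,630 − 1 = 0.066109 = 6.611%.

6.611%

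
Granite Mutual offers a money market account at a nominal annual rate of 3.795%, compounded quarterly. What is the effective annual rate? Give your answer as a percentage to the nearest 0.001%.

3.849%

EAR = (1 + 0.03795/4)^4 − 1.
= (1 + 0.009487)^4 − 1 = 1.038494 − 1 = 3.849%.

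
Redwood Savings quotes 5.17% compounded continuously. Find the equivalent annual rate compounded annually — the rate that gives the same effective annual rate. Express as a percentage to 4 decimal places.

EAR under continuous compounding: e^0.0517 − 1 = 0.053060.
Compounded annually, the equivalent nominal rate is the EAR itself: 5.3060%.

5.3060%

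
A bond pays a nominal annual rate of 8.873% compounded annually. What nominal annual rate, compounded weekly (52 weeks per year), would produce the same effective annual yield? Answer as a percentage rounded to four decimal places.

Compounded annually, EAR = nominal = 0.088730.
Solve (1 + r/52)^52 = 1.088730: r/52 = 1.088730^(1/52) − 1 = 0.001636, so r = 0.085081 = 8.5081%.

8.5081%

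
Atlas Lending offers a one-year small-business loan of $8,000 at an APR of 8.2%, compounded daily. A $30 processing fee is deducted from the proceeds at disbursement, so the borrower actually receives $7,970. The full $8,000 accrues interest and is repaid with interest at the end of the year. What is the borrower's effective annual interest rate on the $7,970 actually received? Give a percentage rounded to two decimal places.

8.95%

Amount owed after one year: 8,000 × (1 + 0.082/365)^365 = 8,000 × 1.085446 = $8,683.57.
Effective rate on net proceeds: 8,683.57 / 7,970 − 1 = 0.089532 = 8.95%.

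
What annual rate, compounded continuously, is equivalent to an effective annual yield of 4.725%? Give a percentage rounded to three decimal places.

4.617%

Continuous: nominal r satisfies e^r − 1 = 0.04725.
r = ln(1 + 0.04725) = ln(1.04725) = 0.046168 = 4.617%.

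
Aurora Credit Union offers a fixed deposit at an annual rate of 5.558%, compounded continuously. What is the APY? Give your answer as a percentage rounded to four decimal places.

5.7154%

With continuous compounding, EAR = e^0.05558 − 1.
e^0.05558 = 1.057154, so EAR = 0.057154 = 5.7154%.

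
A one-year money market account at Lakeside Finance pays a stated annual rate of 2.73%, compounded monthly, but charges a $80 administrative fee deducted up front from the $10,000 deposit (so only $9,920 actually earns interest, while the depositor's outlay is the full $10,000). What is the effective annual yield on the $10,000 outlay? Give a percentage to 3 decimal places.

1.942%

Value after one year: 9,920 × (1 + 0.0273/12)^12 = 9,920 × 1.027644 = $10,194.23.
Effective yield on the $10,000 outlay: 10,194.23 / 10,000 − 1 = 0.019423 = 1.942%.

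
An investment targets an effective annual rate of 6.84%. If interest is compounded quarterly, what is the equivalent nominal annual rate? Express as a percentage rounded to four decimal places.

6.6712%

(1 + r/4)^4 − 1 = 0.0684, so 1 + r/4 = 1.0684^(1/4).
r/4 = 0.016678, so r = 0.066712 = 6.6712%.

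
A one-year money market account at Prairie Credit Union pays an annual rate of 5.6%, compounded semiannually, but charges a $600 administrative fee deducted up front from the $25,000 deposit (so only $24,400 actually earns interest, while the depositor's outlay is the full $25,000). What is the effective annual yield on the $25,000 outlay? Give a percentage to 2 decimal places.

Value after one year: 24,400 × (1 + 0.056/2)^2 = 24,400 × 1.056784 = $25,785.53.
Effective yield on the $25,000 outlay: 25,785.53 / 25,000 − 1 = 0.031421 = 3.14%.

3.14%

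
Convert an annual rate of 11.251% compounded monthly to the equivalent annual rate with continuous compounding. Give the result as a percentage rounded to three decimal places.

EAR = (1 + 0.11251/12)^12 − 1 = 0.118497.
Equivalent continuous rate: r = ln(1 + 0.118497) = 0.111986 = 11.199%.

11.199%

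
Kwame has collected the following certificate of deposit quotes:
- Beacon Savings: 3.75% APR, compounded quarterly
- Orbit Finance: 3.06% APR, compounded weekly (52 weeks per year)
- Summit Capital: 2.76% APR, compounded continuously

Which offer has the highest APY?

Beacon Savings: (1 + 0.0375/4)^4 − 1 = 3.803%
Orbit Finance: (1 + 0.0306/52)^52 − 1 = 3.106%
Summit Capital: e^0.0276 − 1 = 2.798%
The highest effective annual rate is Beacon Savings at 3.803%.

Beacon Savings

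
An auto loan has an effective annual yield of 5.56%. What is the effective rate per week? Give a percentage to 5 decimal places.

The per-week rate i satisfies (1 + i)^52 = 1 + 0.0556.
i = 1.0556^(1/52) − 1 = 0.0010411 = 0.10411%.

0.10411%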